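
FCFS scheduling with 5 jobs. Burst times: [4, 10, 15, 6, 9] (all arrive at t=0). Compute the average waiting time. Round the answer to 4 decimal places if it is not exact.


FCFS order (as given): [4, 10, 15, 6, 9]
Waiting times:
  Job 1: wait = 0
  Job 2: wait = 4
  Job 3: wait = 14
  Job 4: wait = 29
  Job 5: wait = 35
Sum of waiting times = 82
Average waiting time = 82/5 = 16.4

16.4


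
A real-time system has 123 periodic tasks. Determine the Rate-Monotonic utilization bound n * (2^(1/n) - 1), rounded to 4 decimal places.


Compute 2^(1/123) = 1.0056512513
Subtract 1: 1.0056512513 - 1 = 0.0056512513
Multiply by n: 123 * 0.0056512513 = 0.6951039099
Round to 4 dp: 0.6951

0.6951


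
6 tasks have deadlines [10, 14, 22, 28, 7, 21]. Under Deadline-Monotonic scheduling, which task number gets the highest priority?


Sort tasks by relative deadline (ascending):
  Task 5: deadline = 7
  Task 1: deadline = 10
  Task 2: deadline = 14
  Task 6: deadline = 21
  Task 3: deadline = 22
  Task 4: deadline = 28
Priority order (highest first): [5, 1, 2, 6, 3, 4]
Highest priority task = 5

5


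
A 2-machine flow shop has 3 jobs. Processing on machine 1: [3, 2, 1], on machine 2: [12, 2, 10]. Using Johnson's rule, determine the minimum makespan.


Apply Johnson's rule:
  Group 1 (a <= b): [(3, 1, 10), (2, 2, 2), (1, 3, 12)]
  Group 2 (a > b): []
Optimal job order: [3, 2, 1]
Schedule:
  Job 3: M1 done at 1, M2 done at 11
  Job 2: M1 done at 3, M2 done at 13
  Job 1: M1 done at 6, M2 done at 25
Makespan = 25

25


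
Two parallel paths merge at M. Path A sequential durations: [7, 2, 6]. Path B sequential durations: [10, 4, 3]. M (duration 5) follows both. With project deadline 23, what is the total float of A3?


Forward pass: ES(A3) = sum of predecessors on chain A = 9
EF = ES + duration = 9 + 6 = 15
Backward pass: LF(M) = deadline = 23; LS(M) = 23 - 5 = 18
LF(A3) = LS(M) - sum(successors on chain A) = 18 - 0 = 18
LS = LF - duration = 18 - 6 = 12
Total float = LS - ES = 12 - 9 = 3

3


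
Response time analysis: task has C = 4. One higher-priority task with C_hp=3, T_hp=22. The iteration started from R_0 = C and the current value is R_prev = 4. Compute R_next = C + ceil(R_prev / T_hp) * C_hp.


R_next = C + ceil(R_prev / T_hp) * C_hp
ceil(4 / 22) = ceil(0.1818) = 1
Interference = 1 * 3 = 3
R_next = 4 + 3 = 7

7


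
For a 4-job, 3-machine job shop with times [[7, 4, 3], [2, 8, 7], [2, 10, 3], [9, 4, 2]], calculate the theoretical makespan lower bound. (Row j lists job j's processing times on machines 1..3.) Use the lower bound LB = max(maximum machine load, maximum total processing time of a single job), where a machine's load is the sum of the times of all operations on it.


Machine loads:
  Machine 1: 7 + 2 + 2 + 9 = 20
  Machine 2: 4 + 8 + 10 + 4 = 26
  Machine 3: 3 + 7 + 3 + 2 = 15
Max machine load = 26
Job totals:
  Job 1: 14
  Job 2: 17
  Job 3: 15
  Job 4: 15
Max job total = 17
Lower bound = max(26, 17) = 26

26


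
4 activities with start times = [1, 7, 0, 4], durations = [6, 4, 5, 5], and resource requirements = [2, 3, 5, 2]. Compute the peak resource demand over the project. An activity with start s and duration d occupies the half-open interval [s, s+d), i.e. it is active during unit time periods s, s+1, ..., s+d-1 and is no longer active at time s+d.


Each activity i is active on [start_i, start_i + duration_i).
Compute total resource usage per time slot:
  t=0: active resources = [5], total = 5
  t=1: active resources = [2, 5], total = 7
  t=2: active resources = [2, 5], total = 7
  t=3: active resources = [2, 5], total = 7
  t=4: active resources = [2, 5, 2], total = 9
  t=5: active resources = [2, 2], total = 4
  t=6: active resources = [2, 2], total = 4
  t=7: active resources = [3, 2], total = 5
  t=8: active resources = [3, 2], total = 5
  t=9: active resources = [3], total = 3
  t=10: active resources = [3], total = 3
Peak resource demand = 9

9


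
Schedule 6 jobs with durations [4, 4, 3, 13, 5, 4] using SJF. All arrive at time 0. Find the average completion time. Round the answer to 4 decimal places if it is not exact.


SJF order (ascending): [3, 4, 4, 4, 5, 13]
Completion times:
  Job 1: burst=3, C=3
  Job 2: burst=4, C=7
  Job 3: burst=4, C=11
  Job 4: burst=4, C=15
  Job 5: burst=5, C=20
  Job 6: burst=13, C=33
Average completion = 89/6 = 14.8333

14.8333


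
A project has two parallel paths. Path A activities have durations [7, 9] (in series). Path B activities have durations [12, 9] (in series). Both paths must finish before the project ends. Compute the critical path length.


Path A total = 7 + 9 = 16
Path B total = 12 + 9 = 21
Critical path = longest path = max(16, 21) = 21

21


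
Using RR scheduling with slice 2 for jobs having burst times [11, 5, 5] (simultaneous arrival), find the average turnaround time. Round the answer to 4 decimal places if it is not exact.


Time quantum = 2
Execution trace:
  J1 runs 2 units, time = 2
  J2 runs 2 units, time = 4
  J3 runs 2 units, time = 6
  J1 runs 2 units, time = 8
  J2 runs 2 units, time = 10
  J3 runs 2 units, time = 12
  J1 runs 2 units, time = 14
  J2 runs 1 units, time = 15
  J3 runs 1 units, time = 16
  J1 runs 2 units, time = 18
  J1 runs 2 units, time = 20
  J1 runs 1 units, time = 21
Finish times: [21, 15, 16]
Average turnaround = 52/3 = 17.3333

17.3333


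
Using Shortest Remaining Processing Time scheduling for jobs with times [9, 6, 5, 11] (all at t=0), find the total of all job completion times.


Since all jobs arrive at t=0, SRPT equals SPT ordering.
SPT order: [5, 6, 9, 11]
Completion times:
  Job 1: p=5, C=5
  Job 2: p=6, C=11
  Job 3: p=9, C=20
  Job 4: p=11, C=31
Total completion time = 5 + 11 + 20 + 31 = 67

67


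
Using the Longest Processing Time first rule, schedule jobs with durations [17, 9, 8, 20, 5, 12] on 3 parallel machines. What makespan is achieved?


Sort jobs in decreasing order (LPT): [20, 17, 12, 9, 8, 5]
Assign each job to the least loaded machine:
  Machine 1: jobs [20, 5], load = 25
  Machine 2: jobs [17, 8], load = 25
  Machine 3: jobs [12, 9], load = 21
Makespan = max load = 25

25


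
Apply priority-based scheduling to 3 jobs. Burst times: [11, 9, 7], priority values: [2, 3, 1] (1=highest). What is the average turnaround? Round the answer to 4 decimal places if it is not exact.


Sort by priority (ascending = highest first):
Order: [(1, 7), (2, 11), (3, 9)]
Completion times:
  Priority 1, burst=7, C=7
  Priority 2, burst=11, C=18
  Priority 3, burst=9, C=27
Average turnaround = 52/3 = 17.3333

17.3333


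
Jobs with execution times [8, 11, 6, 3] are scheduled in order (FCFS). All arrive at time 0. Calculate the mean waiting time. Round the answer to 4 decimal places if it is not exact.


FCFS order (as given): [8, 11, 6, 3]
Waiting times:
  Job 1: wait = 0
  Job 2: wait = 8
  Job 3: wait = 19
  Job 4: wait = 25
Sum of waiting times = 52
Average waiting time = 52/4 = 13.0

13.0


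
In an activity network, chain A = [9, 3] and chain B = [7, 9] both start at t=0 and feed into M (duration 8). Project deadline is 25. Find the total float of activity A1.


Forward pass: ES(A1) = sum of predecessors on chain A = 0
EF = ES + duration = 0 + 9 = 9
Backward pass: LF(M) = deadline = 25; LS(M) = 25 - 8 = 17
LF(A1) = LS(M) - sum(successors on chain A) = 17 - 3 = 14
LS = LF - duration = 14 - 9 = 5
Total float = LS - ES = 5 - 0 = 5

5


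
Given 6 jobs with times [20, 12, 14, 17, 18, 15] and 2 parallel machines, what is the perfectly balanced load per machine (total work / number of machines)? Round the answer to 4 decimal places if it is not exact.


Total processing time = 20 + 12 + 14 + 17 + 18 + 15 = 96
Number of machines = 2
Ideal balanced load = 96 / 2 = 48.0

48.0


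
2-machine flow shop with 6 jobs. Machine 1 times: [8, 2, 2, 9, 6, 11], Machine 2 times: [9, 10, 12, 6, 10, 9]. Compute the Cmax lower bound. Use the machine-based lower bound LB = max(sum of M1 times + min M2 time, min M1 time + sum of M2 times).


LB1 = sum(M1 times) + min(M2 times) = 38 + 6 = 44
LB2 = min(M1 times) + sum(M2 times) = 2 + 56 = 58
Lower bound = max(LB1, LB2) = max(44, 58) = 58

58


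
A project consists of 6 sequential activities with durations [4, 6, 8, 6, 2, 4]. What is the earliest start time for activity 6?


Activity 6 starts after activities 1 through 5 complete.
Predecessor durations: [4, 6, 8, 6, 2]
ES = 4 + 6 + 8 + 6 + 2 = 26

26


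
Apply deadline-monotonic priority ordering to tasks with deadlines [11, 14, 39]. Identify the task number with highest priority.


Sort tasks by relative deadline (ascending):
  Task 1: deadline = 11
  Task 2: deadline = 14
  Task 3: deadline = 39
Priority order (highest first): [1, 2, 3]
Highest priority task = 1

1


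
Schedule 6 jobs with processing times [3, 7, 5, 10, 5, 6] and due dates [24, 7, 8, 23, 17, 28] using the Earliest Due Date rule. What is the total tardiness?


Sort by due date (EDD order): [(7, 7), (5, 8), (5, 17), (10, 23), (3, 24), (6, 28)]
Compute completion times and tardiness:
  Job 1: p=7, d=7, C=7, tardiness=max(0,7-7)=0
  Job 2: p=5, d=8, C=12, tardiness=max(0,12-8)=4
  Job 3: p=5, d=17, C=17, tardiness=max(0,17-17)=0
  Job 4: p=10, d=23, C=27, tardiness=max(0,27-23)=4
  Job 5: p=3, d=24, C=30, tardiness=max(0,30-24)=6
  Job 6: p=6, d=28, C=36, tardiness=max(0,36-28)=8
Total tardiness = 22

22


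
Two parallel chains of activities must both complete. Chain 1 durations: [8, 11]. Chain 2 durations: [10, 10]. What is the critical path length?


Path A total = 8 + 11 = 19
Path B total = 10 + 10 = 20
Critical path = longest path = max(19, 20) = 20

20


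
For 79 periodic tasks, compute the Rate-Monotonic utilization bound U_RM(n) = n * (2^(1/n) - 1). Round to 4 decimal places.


Compute 2^(1/79) = 1.0088126194
Subtract 1: 1.0088126194 - 1 = 0.0088126194
Multiply by n: 79 * 0.0088126194 = 0.6961969326
Round to 4 dp: 0.6962

0.6962


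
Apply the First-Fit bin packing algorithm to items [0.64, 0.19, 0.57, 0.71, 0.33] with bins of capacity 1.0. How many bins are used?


Place items sequentially using First-Fit:
  Item 0.64 -> new Bin 1
  Item 0.19 -> Bin 1 (now 0.83)
  Item 0.57 -> new Bin 2
  Item 0.71 -> new Bin 3
  Item 0.33 -> Bin 2 (now 0.9)
Total bins used = 3

3


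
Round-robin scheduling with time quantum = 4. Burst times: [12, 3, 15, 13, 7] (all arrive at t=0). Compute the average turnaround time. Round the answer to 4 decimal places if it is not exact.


Time quantum = 4
Execution trace:
  J1 runs 4 units, time = 4
  J2 runs 3 units, time = 7
  J3 runs 4 units, time = 11
  J4 runs 4 units, time = 15
  J5 runs 4 units, time = 19
  J1 runs 4 units, time = 23
  J3 runs 4 units, time = 27
  J4 runs 4 units, time = 31
  J5 runs 3 units, time = 34
  J1 runs 4 units, time = 38
  J3 runs 4 units, time = 42
  J4 runs 4 units, time = 46
  J3 runs 3 units, time = 49
  J4 runs 1 units, time = 50
Finish times: [38, 7, 49, 50, 34]
Average turnaround = 178/5 = 35.6

35.6


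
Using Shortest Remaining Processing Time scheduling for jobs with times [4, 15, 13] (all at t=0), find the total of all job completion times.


Since all jobs arrive at t=0, SRPT equals SPT ordering.
SPT order: [4, 13, 15]
Completion times:
  Job 1: p=4, C=4
  Job 2: p=13, C=17
  Job 3: p=15, C=32
Total completion time = 4 + 17 + 32 = 53

53


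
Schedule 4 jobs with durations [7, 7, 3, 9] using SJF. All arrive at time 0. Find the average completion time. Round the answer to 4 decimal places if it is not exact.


SJF order (ascending): [3, 7, 7, 9]
Completion times:
  Job 1: burst=3, C=3
  Job 2: burst=7, C=10
  Job 3: burst=7, C=17
  Job 4: burst=9, C=26
Average completion = 56/4 = 14.0

14.0


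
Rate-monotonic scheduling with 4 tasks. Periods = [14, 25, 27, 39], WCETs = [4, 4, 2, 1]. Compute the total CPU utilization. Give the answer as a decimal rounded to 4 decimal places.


Compute individual utilizations (exact fractions):
  Task 1: C/T = 4/14 = 2/7 (approx. 0.2857)
  Task 2: C/T = 4/25 (approx. 0.16)
  Task 3: C/T = 2/27 (approx. 0.0741)
  Task 4: C/T = 1/39 (approx. 0.0256)
Total utilization U = 2/7 + 4/25 + 2/27 + 1/39 = 33503/61425
Rounded to 4 decimal places: U = 0.5454
RM (Liu & Layland) bound for 4 tasks = 0.756828; compare with U = 33503/61425 (approx. 0.545429)
U <= bound, so schedulable by RM sufficient condition.

0.5454


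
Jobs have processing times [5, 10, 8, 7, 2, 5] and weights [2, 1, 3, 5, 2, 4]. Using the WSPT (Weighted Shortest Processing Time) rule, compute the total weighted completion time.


Compute p/w ratios and sort ascending (WSPT): [(2, 2), (5, 4), (7, 5), (5, 2), (8, 3), (10, 1)]
Compute weighted completion times:
  Job (p=2,w=2): C=2, w*C=2*2=4
  Job (p=5,w=4): C=7, w*C=4*7=28
  Job (p=7,w=5): C=14, w*C=5*14=70
  Job (p=5,w=2): C=19, w*C=2*19=38
  Job (p=8,w=3): C=27, w*C=3*27=81
  Job (p=10,w=1): C=37, w*C=1*37=37
Total weighted completion time = 258

258


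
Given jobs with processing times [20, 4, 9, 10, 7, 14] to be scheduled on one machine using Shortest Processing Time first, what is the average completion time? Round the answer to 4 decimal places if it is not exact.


Sort jobs by processing time (SPT order): [4, 7, 9, 10, 14, 20]
Compute completion times sequentially:
  Job 1: processing = 4, completes at 4
  Job 2: processing = 7, completes at 11
  Job 3: processing = 9, completes at 20
  Job 4: processing = 10, completes at 30
  Job 5: processing = 14, completes at 44
  Job 6: processing = 20, completes at 64
Sum of completion times = 173
Average completion time = 173/6 = 28.8333

28.8333


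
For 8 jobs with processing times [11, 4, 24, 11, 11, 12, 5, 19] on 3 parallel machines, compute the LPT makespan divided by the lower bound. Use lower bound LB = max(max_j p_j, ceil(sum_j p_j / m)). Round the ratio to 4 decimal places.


LPT order: [24, 19, 12, 11, 11, 11, 5, 4]
Machine loads after assignment: [33, 30, 34]
LPT makespan = 34
Lower bound = max(max_job, ceil(total/3)) = max(24, 33) = 33
Ratio = 34 / 33 = 1.0303

1.0303


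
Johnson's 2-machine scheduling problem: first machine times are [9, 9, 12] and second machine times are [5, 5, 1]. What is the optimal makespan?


Apply Johnson's rule:
  Group 1 (a <= b): []
  Group 2 (a > b): [(1, 9, 5), (2, 9, 5), (3, 12, 1)]
Optimal job order: [1, 2, 3]
Schedule:
  Job 1: M1 done at 9, M2 done at 14
  Job 2: M1 done at 18, M2 done at 23
  Job 3: M1 done at 30, M2 done at 31
Makespan = 31

31


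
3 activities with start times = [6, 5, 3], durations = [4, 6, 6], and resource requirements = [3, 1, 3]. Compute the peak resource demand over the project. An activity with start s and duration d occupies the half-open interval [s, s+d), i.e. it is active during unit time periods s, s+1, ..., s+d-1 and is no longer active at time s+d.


Each activity i is active on [start_i, start_i + duration_i).
Compute total resource usage per time slot:
  t=0: active resources = [], total = 0
  t=1: active resources = [], total = 0
  t=2: active resources = [], total = 0
  t=3: active resources = [3], total = 3
  t=4: active resources = [3], total = 3
  t=5: active resources = [1, 3], total = 4
  t=6: active resources = [3, 1, 3], total = 7
  t=7: active resources = [3, 1, 3], total = 7
  t=8: active resources = [3, 1, 3], total = 7
  t=9: active resources = [3, 1], total = 4
  t=10: active resources = [1], total = 1
Peak resource demand = 7

7


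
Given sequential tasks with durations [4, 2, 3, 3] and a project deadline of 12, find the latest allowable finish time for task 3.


LF(activity 3) = deadline - sum of successor durations
Successors: activities 4 through 4 with durations [3]
Sum of successor durations = 3
LF = 12 - 3 = 9

9


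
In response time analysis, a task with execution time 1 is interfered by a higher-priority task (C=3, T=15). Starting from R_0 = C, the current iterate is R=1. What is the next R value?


R_next = C + ceil(R_prev / T_hp) * C_hp
ceil(1 / 15) = ceil(0.0667) = 1
Interference = 1 * 3 = 3
R_next = 1 + 3 = 4

4


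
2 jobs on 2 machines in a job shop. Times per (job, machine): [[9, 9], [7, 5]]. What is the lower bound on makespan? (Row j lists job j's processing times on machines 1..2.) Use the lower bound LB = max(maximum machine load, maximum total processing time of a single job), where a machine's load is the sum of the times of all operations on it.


Machine loads:
  Machine 1: 9 + 7 = 16
  Machine 2: 9 + 5 = 14
Max machine load = 16
Job totals:
  Job 1: 18
  Job 2: 12
Max job total = 18
Lower bound = max(16, 18) = 18

18


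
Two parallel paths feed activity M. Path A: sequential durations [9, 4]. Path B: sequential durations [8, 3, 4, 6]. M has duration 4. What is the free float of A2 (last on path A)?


ES(A2) = sum of predecessors on chain A = 9
EF(A2) = ES + duration = 9 + 4 = 13
Successor of A2 is M. ES(M) = max(sum(A), sum(B)) = max(13, 21) = 21
Free float = ES(successor) - EF(current) = 21 - 13 = 8

8


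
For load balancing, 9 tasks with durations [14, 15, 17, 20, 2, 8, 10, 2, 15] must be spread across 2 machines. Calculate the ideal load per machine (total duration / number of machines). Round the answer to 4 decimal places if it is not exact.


Total processing time = 14 + 15 + 17 + 20 + 2 + 8 + 10 + 2 + 15 = 103
Number of machines = 2
Ideal balanced load = 103 / 2 = 51.5

51.5


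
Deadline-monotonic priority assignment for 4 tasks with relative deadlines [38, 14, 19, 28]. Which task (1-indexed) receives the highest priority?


Sort tasks by relative deadline (ascending):
  Task 2: deadline = 14
  Task 3: deadline = 19
  Task 4: deadline = 28
  Task 1: deadline = 38
Priority order (highest first): [2, 3, 4, 1]
Highest priority task = 2

2


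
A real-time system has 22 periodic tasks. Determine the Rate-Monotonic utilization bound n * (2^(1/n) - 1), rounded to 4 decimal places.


Compute 2^(1/22) = 1.0320082797
Subtract 1: 1.0320082797 - 1 = 0.0320082797
Multiply by n: 22 * 0.0320082797 = 0.7041821534
Round to 4 dp: 0.7042

0.7042


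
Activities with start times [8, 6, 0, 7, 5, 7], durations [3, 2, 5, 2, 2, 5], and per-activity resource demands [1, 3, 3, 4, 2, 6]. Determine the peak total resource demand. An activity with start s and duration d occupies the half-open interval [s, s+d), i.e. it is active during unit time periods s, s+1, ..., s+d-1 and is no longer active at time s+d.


Each activity i is active on [start_i, start_i + duration_i).
Compute total resource usage per time slot:
  t=0: active resources = [3], total = 3
  t=1: active resources = [3], total = 3
  t=2: active resources = [3], total = 3
  t=3: active resources = [3], total = 3
  t=4: active resources = [3], total = 3
  t=5: active resources = [2], total = 2
  t=6: active resources = [3, 2], total = 5
  t=7: active resources = [3, 4, 6], total = 13
  t=8: active resources = [1, 4, 6], total = 11
  t=9: active resources = [1, 6], total = 7
  t=10: active resources = [1, 6], total = 7
  t=11: active resources = [6], total = 6
Peak resource demand = 13

13


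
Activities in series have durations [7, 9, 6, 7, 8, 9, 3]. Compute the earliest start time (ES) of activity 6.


Activity 6 starts after activities 1 through 5 complete.
Predecessor durations: [7, 9, 6, 7, 8]
ES = 7 + 9 + 6 + 7 + 8 = 37

37


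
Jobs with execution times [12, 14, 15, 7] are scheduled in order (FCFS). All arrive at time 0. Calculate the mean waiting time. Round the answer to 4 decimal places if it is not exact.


FCFS order (as given): [12, 14, 15, 7]
Waiting times:
  Job 1: wait = 0
  Job 2: wait = 12
  Job 3: wait = 26
  Job 4: wait = 41
Sum of waiting times = 79
Average waiting time = 79/4 = 19.75

19.75


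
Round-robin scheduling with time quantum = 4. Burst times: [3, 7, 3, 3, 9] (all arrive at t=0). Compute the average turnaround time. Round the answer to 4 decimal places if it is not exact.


Time quantum = 4
Execution trace:
  J1 runs 3 units, time = 3
  J2 runs 4 units, time = 7
  J3 runs 3 units, time = 10
  J4 runs 3 units, time = 13
  J5 runs 4 units, time = 17
  J2 runs 3 units, time = 20
  J5 runs 4 units, time = 24
  J5 runs 1 units, time = 25
Finish times: [3, 20, 10, 13, 25]
Average turnaround = 71/5 = 14.2

14.2


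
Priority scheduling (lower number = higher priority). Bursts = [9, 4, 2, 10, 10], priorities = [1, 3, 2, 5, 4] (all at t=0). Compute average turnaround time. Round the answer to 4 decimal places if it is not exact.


Sort by priority (ascending = highest first):
Order: [(1, 9), (2, 2), (3, 4), (4, 10), (5, 10)]
Completion times:
  Priority 1, burst=9, C=9
  Priority 2, burst=2, C=11
  Priority 3, burst=4, C=15
  Priority 4, burst=10, C=25
  Priority 5, burst=10, C=35
Average turnaround = 95/5 = 19.0

19.0


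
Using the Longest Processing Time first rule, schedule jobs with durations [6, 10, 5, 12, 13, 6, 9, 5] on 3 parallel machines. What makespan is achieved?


Sort jobs in decreasing order (LPT): [13, 12, 10, 9, 6, 6, 5, 5]
Assign each job to the least loaded machine:
  Machine 1: jobs [13, 6, 5], load = 24
  Machine 2: jobs [12, 6, 5], load = 23
  Machine 3: jobs [10, 9], load = 19
Makespan = max load = 24

24


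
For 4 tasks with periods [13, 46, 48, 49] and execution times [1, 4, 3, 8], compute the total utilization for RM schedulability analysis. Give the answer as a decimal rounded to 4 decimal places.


Compute individual utilizations (exact fractions):
  Task 1: C/T = 1/13 (approx. 0.0769)
  Task 2: C/T = 4/46 = 2/23 (approx. 0.087)
  Task 3: C/T = 3/48 = 1/16 (approx. 0.0625)
  Task 4: C/T = 8/49 (approx. 0.1633)
Total utilization U = 1/13 + 2/23 + 1/16 + 8/49 = 91339/234416
Rounded to 4 decimal places: U = 0.3896
RM (Liu & Layland) bound for 4 tasks = 0.756828; compare with U = 91339/234416 (approx. 0.389645)
U <= bound, so schedulable by RM sufficient condition.

0.3896


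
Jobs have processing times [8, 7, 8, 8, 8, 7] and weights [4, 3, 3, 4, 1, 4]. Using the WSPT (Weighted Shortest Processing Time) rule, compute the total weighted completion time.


Compute p/w ratios and sort ascending (WSPT): [(7, 4), (8, 4), (8, 4), (7, 3), (8, 3), (8, 1)]
Compute weighted completion times:
  Job (p=7,w=4): C=7, w*C=4*7=28
  Job (p=8,w=4): C=15, w*C=4*15=60
  Job (p=8,w=4): C=23, w*C=4*23=92
  Job (p=7,w=3): C=30, w*C=3*30=90
  Job (p=8,w=3): C=38, w*C=3*38=114
  Job (p=8,w=1): C=46, w*C=1*46=46
Total weighted completion time = 430

430


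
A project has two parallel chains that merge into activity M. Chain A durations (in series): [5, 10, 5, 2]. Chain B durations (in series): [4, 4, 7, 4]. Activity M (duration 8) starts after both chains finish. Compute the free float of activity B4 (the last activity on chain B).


ES(B4) = sum of predecessors on chain B = 15
EF(B4) = ES + duration = 15 + 4 = 19
Successor of B4 is M. ES(M) = max(sum(A), sum(B)) = max(22, 19) = 22
Free float = ES(successor) - EF(current) = 22 - 19 = 3

3


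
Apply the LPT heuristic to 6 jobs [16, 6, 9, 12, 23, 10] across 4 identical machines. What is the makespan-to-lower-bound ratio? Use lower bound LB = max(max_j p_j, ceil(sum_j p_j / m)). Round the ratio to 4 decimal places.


LPT order: [23, 16, 12, 10, 9, 6]
Machine loads after assignment: [23, 16, 18, 19]
LPT makespan = 23
Lower bound = max(max_job, ceil(total/4)) = max(23, 19) = 23
Ratio = 23 / 23 = 1.0

1.0


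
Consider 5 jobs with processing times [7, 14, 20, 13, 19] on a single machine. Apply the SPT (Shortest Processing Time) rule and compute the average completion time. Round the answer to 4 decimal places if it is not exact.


Sort jobs by processing time (SPT order): [7, 13, 14, 19, 20]
Compute completion times sequentially:
  Job 1: processing = 7, completes at 7
  Job 2: processing = 13, completes at 20
  Job 3: processing = 14, completes at 34
  Job 4: processing = 19, completes at 53
  Job 5: processing = 20, completes at 73
Sum of completion times = 187
Average completion time = 187/5 = 37.4

37.4


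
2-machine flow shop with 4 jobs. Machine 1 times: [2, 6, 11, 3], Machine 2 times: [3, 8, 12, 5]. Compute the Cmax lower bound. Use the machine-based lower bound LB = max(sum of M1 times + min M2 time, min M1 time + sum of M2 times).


LB1 = sum(M1 times) + min(M2 times) = 22 + 3 = 25
LB2 = min(M1 times) + sum(M2 times) = 2 + 28 = 30
Lower bound = max(LB1, LB2) = max(25, 30) = 30

30


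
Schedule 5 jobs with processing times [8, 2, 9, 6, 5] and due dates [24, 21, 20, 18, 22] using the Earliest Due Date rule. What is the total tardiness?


Sort by due date (EDD order): [(6, 18), (9, 20), (2, 21), (5, 22), (8, 24)]
Compute completion times and tardiness:
  Job 1: p=6, d=18, C=6, tardiness=max(0,6-18)=0
  Job 2: p=9, d=20, C=15, tardiness=max(0,15-20)=0
  Job 3: p=2, d=21, C=17, tardiness=max(0,17-21)=0
  Job 4: p=5, d=22, C=22, tardiness=max(0,22-22)=0
  Job 5: p=8, d=24, C=30, tardiness=max(0,30-24)=6
Total tardiness = 6

6


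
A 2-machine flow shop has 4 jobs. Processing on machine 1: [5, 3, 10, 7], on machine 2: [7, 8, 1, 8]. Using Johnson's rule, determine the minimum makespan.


Apply Johnson's rule:
  Group 1 (a <= b): [(2, 3, 8), (1, 5, 7), (4, 7, 8)]
  Group 2 (a > b): [(3, 10, 1)]
Optimal job order: [2, 1, 4, 3]
Schedule:
  Job 2: M1 done at 3, M2 done at 11
  Job 1: M1 done at 8, M2 done at 18
  Job 4: M1 done at 15, M2 done at 26
  Job 3: M1 done at 25, M2 done at 27
Makespan = 27

27


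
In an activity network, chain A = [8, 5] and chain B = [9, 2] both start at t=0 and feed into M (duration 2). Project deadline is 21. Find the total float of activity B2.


Forward pass: ES(B2) = sum of predecessors on chain B = 9
EF = ES + duration = 9 + 2 = 11
Backward pass: LF(M) = deadline = 21; LS(M) = 21 - 2 = 19
LF(B2) = LS(M) - sum(successors on chain B) = 19 - 0 = 19
LS = LF - duration = 19 - 2 = 17
Total float = LS - ES = 17 - 9 = 8

8


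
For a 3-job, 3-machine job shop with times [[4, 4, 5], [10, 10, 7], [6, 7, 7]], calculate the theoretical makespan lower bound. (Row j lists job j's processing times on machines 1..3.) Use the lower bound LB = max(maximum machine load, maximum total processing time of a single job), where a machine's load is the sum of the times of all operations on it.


Machine loads:
  Machine 1: 4 + 10 + 6 = 20
  Machine 2: 4 + 10 + 7 = 21
  Machine 3: 5 + 7 + 7 = 19
Max machine load = 21
Job totals:
  Job 1: 13
  Job 2: 27
  Job 3: 20
Max job total = 27
Lower bound = max(21, 27) = 27

27


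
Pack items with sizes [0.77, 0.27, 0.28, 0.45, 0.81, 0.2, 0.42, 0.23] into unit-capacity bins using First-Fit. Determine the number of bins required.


Place items sequentially using First-Fit:
  Item 0.77 -> new Bin 1
  Item 0.27 -> new Bin 2
  Item 0.28 -> Bin 2 (now 0.55)
  Item 0.45 -> Bin 2 (now 1.0)
  Item 0.81 -> new Bin 3
  Item 0.2 -> Bin 1 (now 0.97)
  Item 0.42 -> new Bin 4
  Item 0.23 -> Bin 4 (now 0.65)
Total bins used = 4

4


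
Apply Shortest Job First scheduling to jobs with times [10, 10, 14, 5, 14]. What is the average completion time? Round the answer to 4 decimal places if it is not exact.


SJF order (ascending): [5, 10, 10, 14, 14]
Completion times:
  Job 1: burst=5, C=5
  Job 2: burst=10, C=15
  Job 3: burst=10, C=25
  Job 4: burst=14, C=39
  Job 5: burst=14, C=53
Average completion = 137/5 = 27.4

27.4


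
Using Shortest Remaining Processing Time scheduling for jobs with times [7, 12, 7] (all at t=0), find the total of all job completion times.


Since all jobs arrive at t=0, SRPT equals SPT ordering.
SPT order: [7, 7, 12]
Completion times:
  Job 1: p=7, C=7
  Job 2: p=7, C=14
  Job 3: p=12, C=26
Total completion time = 7 + 14 + 26 = 47

47


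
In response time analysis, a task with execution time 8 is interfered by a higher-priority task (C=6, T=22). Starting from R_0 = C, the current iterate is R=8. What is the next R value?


R_next = C + ceil(R_prev / T_hp) * C_hp
ceil(8 / 22) = ceil(0.3636) = 1
Interference = 1 * 6 = 6
R_next = 8 + 6 = 14

14


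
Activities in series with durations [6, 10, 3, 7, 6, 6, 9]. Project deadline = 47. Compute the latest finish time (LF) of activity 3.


LF(activity 3) = deadline - sum of successor durations
Successors: activities 4 through 7 with durations [7, 6, 6, 9]
Sum of successor durations = 28
LF = 47 - 28 = 19

19


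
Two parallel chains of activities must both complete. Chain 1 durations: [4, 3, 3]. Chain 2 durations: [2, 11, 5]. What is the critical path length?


Path A total = 4 + 3 + 3 = 10
Path B total = 2 + 11 + 5 = 18
Critical path = longest path = max(10, 18) = 18

18


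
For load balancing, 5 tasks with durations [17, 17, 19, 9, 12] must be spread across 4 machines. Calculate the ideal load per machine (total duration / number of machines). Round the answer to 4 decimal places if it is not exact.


Total processing time = 17 + 17 + 19 + 9 + 12 = 74
Number of machines = 4
Ideal balanced load = 74 / 4 = 18.5

18.5


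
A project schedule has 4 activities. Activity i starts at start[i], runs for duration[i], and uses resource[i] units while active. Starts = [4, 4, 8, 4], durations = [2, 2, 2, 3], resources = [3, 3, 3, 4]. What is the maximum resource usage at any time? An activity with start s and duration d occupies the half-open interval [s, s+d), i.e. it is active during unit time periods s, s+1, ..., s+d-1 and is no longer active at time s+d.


Each activity i is active on [start_i, start_i + duration_i).
Compute total resource usage per time slot:
  t=0: active resources = [], total = 0
  t=1: active resources = [], total = 0
  t=2: active resources = [], total = 0
  t=3: active resources = [], total = 0
  t=4: active resources = [3, 3, 4], total = 10
  t=5: active resources = [3, 3, 4], total = 10
  t=6: active resources = [4], total = 4
  t=7: active resources = [], total = 0
  t=8: active resources = [3], total = 3
  t=9: active resources = [3], total = 3
Peak resource demand = 10

10


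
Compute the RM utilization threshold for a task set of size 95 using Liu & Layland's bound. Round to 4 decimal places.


Compute 2^(1/95) = 1.0073229689
Subtract 1: 1.0073229689 - 1 = 0.0073229689
Multiply by n: 95 * 0.0073229689 = 0.6956820455
Round to 4 dp: 0.6957

0.6957


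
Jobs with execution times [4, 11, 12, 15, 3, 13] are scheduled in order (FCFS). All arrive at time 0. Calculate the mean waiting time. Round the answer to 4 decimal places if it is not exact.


FCFS order (as given): [4, 11, 12, 15, 3, 13]
Waiting times:
  Job 1: wait = 0
  Job 2: wait = 4
  Job 3: wait = 15
  Job 4: wait = 27
  Job 5: wait = 42
  Job 6: wait = 45
Sum of waiting times = 133
Average waiting time = 133/6 = 22.1667

22.1667


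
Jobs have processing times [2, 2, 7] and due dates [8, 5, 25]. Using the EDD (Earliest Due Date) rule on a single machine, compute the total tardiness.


Sort by due date (EDD order): [(2, 5), (2, 8), (7, 25)]
Compute completion times and tardiness:
  Job 1: p=2, d=5, C=2, tardiness=max(0,2-5)=0
  Job 2: p=2, d=8, C=4, tardiness=max(0,4-8)=0
  Job 3: p=7, d=25, C=11, tardiness=max(0,11-25)=0
Total tardiness = 0

0


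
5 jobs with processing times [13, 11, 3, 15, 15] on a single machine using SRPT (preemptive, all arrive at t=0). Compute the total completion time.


Since all jobs arrive at t=0, SRPT equals SPT ordering.
SPT order: [3, 11, 13, 15, 15]
Completion times:
  Job 1: p=3, C=3
  Job 2: p=11, C=14
  Job 3: p=13, C=27
  Job 4: p=15, C=42
  Job 5: p=15, C=57
Total completion time = 3 + 14 + 27 + 42 + 57 = 143

143


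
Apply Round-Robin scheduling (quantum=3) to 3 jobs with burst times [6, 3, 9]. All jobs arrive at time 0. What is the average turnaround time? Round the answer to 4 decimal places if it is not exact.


Time quantum = 3
Execution trace:
  J1 runs 3 units, time = 3
  J2 runs 3 units, time = 6
  J3 runs 3 units, time = 9
  J1 runs 3 units, time = 12
  J3 runs 3 units, time = 15
  J3 runs 3 units, time = 18
Finish times: [12, 6, 18]
Average turnaround = 36/3 = 12.0

12.0


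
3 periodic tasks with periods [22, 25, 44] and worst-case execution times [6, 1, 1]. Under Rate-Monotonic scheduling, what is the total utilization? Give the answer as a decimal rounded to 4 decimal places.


Compute individual utilizations (exact fractions):
  Task 1: C/T = 6/22 = 3/11 (approx. 0.2727)
  Task 2: C/T = 1/25 (approx. 0.04)
  Task 3: C/T = 1/44 (approx. 0.0227)
Total utilization U = 3/11 + 1/25 + 1/44 = 369/1100
Rounded to 4 decimal places: U = 0.3355
RM (Liu & Layland) bound for 3 tasks = 0.779763; compare with U = 369/1100 (approx. 0.335455)
U <= bound, so schedulable by RM sufficient condition.

0.3355


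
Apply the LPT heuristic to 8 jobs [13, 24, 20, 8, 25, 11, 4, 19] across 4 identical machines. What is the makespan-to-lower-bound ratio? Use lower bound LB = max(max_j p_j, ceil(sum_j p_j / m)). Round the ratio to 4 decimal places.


LPT order: [25, 24, 20, 19, 13, 11, 8, 4]
Machine loads after assignment: [29, 32, 31, 32]
LPT makespan = 32
Lower bound = max(max_job, ceil(total/4)) = max(25, 31) = 31
Ratio = 32 / 31 = 1.0323

1.0323


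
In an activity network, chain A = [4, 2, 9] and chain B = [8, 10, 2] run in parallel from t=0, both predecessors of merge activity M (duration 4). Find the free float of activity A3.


ES(A3) = sum of predecessors on chain A = 6
EF(A3) = ES + duration = 6 + 9 = 15
Successor of A3 is M. ES(M) = max(sum(A), sum(B)) = max(15, 20) = 20
Free float = ES(successor) - EF(current) = 20 - 15 = 5

5


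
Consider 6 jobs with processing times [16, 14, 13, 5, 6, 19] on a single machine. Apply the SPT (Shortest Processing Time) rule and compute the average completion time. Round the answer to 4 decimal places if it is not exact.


Sort jobs by processing time (SPT order): [5, 6, 13, 14, 16, 19]
Compute completion times sequentially:
  Job 1: processing = 5, completes at 5
  Job 2: processing = 6, completes at 11
  Job 3: processing = 13, completes at 24
  Job 4: processing = 14, completes at 38
  Job 5: processing = 16, completes at 54
  Job 6: processing = 19, completes at 73
Sum of completion times = 205
Average completion time = 205/6 = 34.1667

34.1667


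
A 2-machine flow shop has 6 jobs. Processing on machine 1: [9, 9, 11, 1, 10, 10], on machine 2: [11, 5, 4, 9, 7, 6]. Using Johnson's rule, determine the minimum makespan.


Apply Johnson's rule:
  Group 1 (a <= b): [(4, 1, 9), (1, 9, 11)]
  Group 2 (a > b): [(5, 10, 7), (6, 10, 6), (2, 9, 5), (3, 11, 4)]
Optimal job order: [4, 1, 5, 6, 2, 3]
Schedule:
  Job 4: M1 done at 1, M2 done at 10
  Job 1: M1 done at 10, M2 done at 21
  Job 5: M1 done at 20, M2 done at 28
  Job 6: M1 done at 30, M2 done at 36
  Job 2: M1 done at 39, M2 done at 44
  Job 3: M1 done at 50, M2 done at 54
Makespan = 54

54


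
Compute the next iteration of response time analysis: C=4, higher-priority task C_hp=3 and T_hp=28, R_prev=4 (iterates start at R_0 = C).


R_next = C + ceil(R_prev / T_hp) * C_hp
ceil(4 / 28) = ceil(0.1429) = 1
Interference = 1 * 3 = 3
R_next = 4 + 3 = 7

7


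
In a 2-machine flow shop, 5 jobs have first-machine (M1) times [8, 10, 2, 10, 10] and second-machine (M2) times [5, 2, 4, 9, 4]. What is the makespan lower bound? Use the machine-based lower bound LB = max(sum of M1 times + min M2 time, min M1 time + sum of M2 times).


LB1 = sum(M1 times) + min(M2 times) = 40 + 2 = 42
LB2 = min(M1 times) + sum(M2 times) = 2 + 24 = 26
Lower bound = max(LB1, LB2) = max(42, 26) = 42

42


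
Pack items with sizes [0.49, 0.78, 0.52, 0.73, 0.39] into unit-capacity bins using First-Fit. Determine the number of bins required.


Place items sequentially using First-Fit:
  Item 0.49 -> new Bin 1
  Item 0.78 -> new Bin 2
  Item 0.52 -> new Bin 3
  Item 0.73 -> new Bin 4
  Item 0.39 -> Bin 1 (now 0.88)
Total bins used = 4

4


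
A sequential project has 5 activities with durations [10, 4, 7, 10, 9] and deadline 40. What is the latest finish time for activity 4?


LF(activity 4) = deadline - sum of successor durations
Successors: activities 5 through 5 with durations [9]
Sum of successor durations = 9
LF = 40 - 9 = 31

31


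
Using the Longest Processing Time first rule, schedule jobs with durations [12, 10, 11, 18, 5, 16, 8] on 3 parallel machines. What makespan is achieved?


Sort jobs in decreasing order (LPT): [18, 16, 12, 11, 10, 8, 5]
Assign each job to the least loaded machine:
  Machine 1: jobs [18, 8], load = 26
  Machine 2: jobs [16, 10], load = 26
  Machine 3: jobs [12, 11, 5], load = 28
Makespan = max load = 28

28


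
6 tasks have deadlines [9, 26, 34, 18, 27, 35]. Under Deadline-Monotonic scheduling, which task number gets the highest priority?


Sort tasks by relative deadline (ascending):
  Task 1: deadline = 9
  Task 4: deadline = 18
  Task 2: deadline = 26
  Task 5: deadline = 27
  Task 3: deadline = 34
  Task 6: deadline = 35
Priority order (highest first): [1, 4, 2, 5, 3, 6]
Highest priority task = 1

1


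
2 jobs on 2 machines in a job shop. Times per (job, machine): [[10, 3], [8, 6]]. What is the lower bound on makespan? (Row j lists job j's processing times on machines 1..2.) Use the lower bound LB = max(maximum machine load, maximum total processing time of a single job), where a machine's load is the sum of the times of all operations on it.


Machine loads:
  Machine 1: 10 + 8 = 18
  Machine 2: 3 + 6 = 9
Max machine load = 18
Job totals:
  Job 1: 13
  Job 2: 14
Max job total = 14
Lower bound = max(18, 14) = 18

18


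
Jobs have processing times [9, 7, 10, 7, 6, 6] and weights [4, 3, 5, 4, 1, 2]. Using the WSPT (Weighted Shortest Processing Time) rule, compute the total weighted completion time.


Compute p/w ratios and sort ascending (WSPT): [(7, 4), (10, 5), (9, 4), (7, 3), (6, 2), (6, 1)]
Compute weighted completion times:
  Job (p=7,w=4): C=7, w*C=4*7=28
  Job (p=10,w=5): C=17, w*C=5*17=85
  Job (p=9,w=4): C=26, w*C=4*26=104
  Job (p=7,w=3): C=33, w*C=3*33=99
  Job (p=6,w=2): C=39, w*C=2*39=78
  Job (p=6,w=1): C=45, w*C=1*45=45
Total weighted completion time = 439

439


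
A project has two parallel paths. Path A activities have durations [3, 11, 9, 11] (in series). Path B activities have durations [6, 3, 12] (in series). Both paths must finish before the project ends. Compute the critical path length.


Path A total = 3 + 11 + 9 + 11 = 34
Path B total = 6 + 3 + 12 = 21
Critical path = longest path = max(34, 21) = 34

34


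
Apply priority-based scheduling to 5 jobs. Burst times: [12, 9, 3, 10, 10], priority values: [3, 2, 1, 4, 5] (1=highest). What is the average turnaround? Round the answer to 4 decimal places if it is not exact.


Sort by priority (ascending = highest first):
Order: [(1, 3), (2, 9), (3, 12), (4, 10), (5, 10)]
Completion times:
  Priority 1, burst=3, C=3
  Priority 2, burst=9, C=12
  Priority 3, burst=12, C=24
  Priority 4, burst=10, C=34
  Priority 5, burst=10, C=44
Average turnaround = 117/5 = 23.4

23.4


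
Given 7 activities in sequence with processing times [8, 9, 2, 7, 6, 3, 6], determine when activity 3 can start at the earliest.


Activity 3 starts after activities 1 through 2 complete.
Predecessor durations: [8, 9]
ES = 8 + 9 = 17

17


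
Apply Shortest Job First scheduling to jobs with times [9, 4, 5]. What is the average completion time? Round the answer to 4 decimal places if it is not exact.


SJF order (ascending): [4, 5, 9]
Completion times:
  Job 1: burst=4, C=4
  Job 2: burst=5, C=9
  Job 3: burst=9, C=18
Average completion = 31/3 = 10.3333

10.3333


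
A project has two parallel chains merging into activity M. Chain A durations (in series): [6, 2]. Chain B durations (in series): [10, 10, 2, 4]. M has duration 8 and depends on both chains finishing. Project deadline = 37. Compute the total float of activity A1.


Forward pass: ES(A1) = sum of predecessors on chain A = 0
EF = ES + duration = 0 + 6 = 6
Backward pass: LF(M) = deadline = 37; LS(M) = 37 - 8 = 29
LF(A1) = LS(M) - sum(successors on chain A) = 29 - 2 = 27
LS = LF - duration = 27 - 6 = 21
Total float = LS - ES = 21 - 0 = 21

21


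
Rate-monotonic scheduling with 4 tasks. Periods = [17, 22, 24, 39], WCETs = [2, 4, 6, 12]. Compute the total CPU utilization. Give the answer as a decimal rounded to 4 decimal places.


Compute individual utilizations (exact fractions):
  Task 1: C/T = 2/17 (approx. 0.1176)
  Task 2: C/T = 4/22 = 2/11 (approx. 0.1818)
  Task 3: C/T = 6/24 = 1/4 (approx. 0.25)
  Task 4: C/T = 12/39 = 4/13 (approx. 0.3077)
Total utilization U = 2/17 + 2/11 + 1/4 + 4/13 = 8335/9724
Rounded to 4 decimal places: U = 0.8572
RM (Liu & Layland) bound for 4 tasks = 0.756828; compare with U = 8335/9724 (approx. 0.857158)
bound < U <= 1, so the RM sufficient condition is not met (inconclusive; an exact test such as response-time analysis is needed).

0.8572
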